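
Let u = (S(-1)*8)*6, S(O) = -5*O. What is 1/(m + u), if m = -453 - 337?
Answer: -1/550 ≈ -0.0018182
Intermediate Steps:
m = -790
u = 240 (u = (-5*(-1)*8)*6 = (5*8)*6 = 40*6 = 240)
1/(m + u) = 1/(-790 + 240) = 1/(-550) = -1/550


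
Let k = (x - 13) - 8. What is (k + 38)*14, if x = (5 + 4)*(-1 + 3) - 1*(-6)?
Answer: 574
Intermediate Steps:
x = 24 (x = 9*2 + 6 = 18 + 6 = 24)
k = 3 (k = (24 - 13) - 8 = 11 - 8 = 3)
(k + 38)*14 = (3 + 38)*14 = 41*14 = 574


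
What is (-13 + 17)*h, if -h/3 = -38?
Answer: 456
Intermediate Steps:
h = 114 (h = -3*(-38) = 114)
(-13 + 17)*h = (-13 + 17)*114 = 4*114 = 456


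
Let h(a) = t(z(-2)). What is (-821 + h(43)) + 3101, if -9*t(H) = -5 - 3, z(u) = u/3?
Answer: 20528/9 ≈ 2280.9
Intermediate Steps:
z(u) = u/3 (z(u) = u*(⅓) = u/3)
t(H) = 8/9 (t(H) = -(-5 - 3)/9 = -⅑*(-8) = 8/9)
h(a) = 8/9
(-821 + h(43)) + 3101 = (-821 + 8/9) + 3101 = -7381/9 + 3101 = 20528/9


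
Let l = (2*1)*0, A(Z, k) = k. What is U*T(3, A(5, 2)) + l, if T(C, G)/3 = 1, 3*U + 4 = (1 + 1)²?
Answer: 0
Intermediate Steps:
U = 0 (U = -4/3 + (1 + 1)²/3 = -4/3 + (⅓)*2² = -4/3 + (⅓)*4 = -4/3 + 4/3 = 0)
l = 0 (l = 2*0 = 0)
T(C, G) = 3 (T(C, G) = 3*1 = 3)
U*T(3, A(5, 2)) + l = 0*3 + 0 = 0 + 0 = 0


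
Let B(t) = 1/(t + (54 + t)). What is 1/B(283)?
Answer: 620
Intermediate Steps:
B(t) = 1/(54 + 2*t)
1/B(283) = 1/(1/(2*(27 + 283))) = 1/((½)/310) = 1/((½)*(1/310)) = 1/(1/620) = 620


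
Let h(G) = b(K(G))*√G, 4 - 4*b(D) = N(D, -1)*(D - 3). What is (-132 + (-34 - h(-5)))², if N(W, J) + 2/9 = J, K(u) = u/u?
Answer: 8927899/324 + 1162*I*√5/9 ≈ 27555.0 + 288.7*I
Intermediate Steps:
K(u) = 1
N(W, J) = -2/9 + J
b(D) = 1/12 + 11*D/36 (b(D) = 1 - (-2/9 - 1)*(D - 3)/4 = 1 - (-11)*(-3 + D)/36 = 1 - (11/3 - 11*D/9)/4 = 1 + (-11/12 + 11*D/36) = 1/12 + 11*D/36)
h(G) = 7*√G/18 (h(G) = (1/12 + (11/36)*1)*√G = (1/12 + 11/36)*√G = 7*√G/18)
(-132 + (-34 - h(-5)))² = (-132 + (-34 - 7*√(-5)/18))² = (-132 + (-34 - 7*I*√5/18))² = (-166 - 7*I*√5/18)²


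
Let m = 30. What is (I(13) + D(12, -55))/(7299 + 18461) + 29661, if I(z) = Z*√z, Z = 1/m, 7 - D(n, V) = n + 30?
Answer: 21830495/736 + √13/772800 ≈ 29661.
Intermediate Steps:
D(n, V) = -23 - n (D(n, V) = 7 - (n + 30) = 7 - (30 + n) = 7 + (-30 - n) = -23 - n)
Z = 1/30 ≈ 0.033333
I(z) = √z/30
(I(13) + D(12, -55))/(7299 + 18461) + 29661 = (√13/30 + (-23 - 1*12))/(7299 + 18461) + 29661 = (√13/30 + (-23 - 12))/25760 + 29661 = (√13/30 - 35)*(1/25760) + 29661 = (-35 + √13/30)*(1/25760) + 29661 = (-1/736 + √13/772800) + 29661 = 21830495/736 + √13/772800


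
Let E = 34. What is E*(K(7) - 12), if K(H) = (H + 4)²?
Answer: 3706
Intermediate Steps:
K(H) = (4 + H)²
E*(K(7) - 12) = 34*((4 + 7)² - 12) = 34*(11² - 12) = 34*(121 - 12) = 34*109 = 3706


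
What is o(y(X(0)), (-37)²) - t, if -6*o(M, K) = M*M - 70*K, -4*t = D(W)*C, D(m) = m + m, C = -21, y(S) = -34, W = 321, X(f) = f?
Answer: 24817/2 ≈ 12409.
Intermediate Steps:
D(m) = 2*m
t = 6741/2 (t = -2*321*(-21)/4 = -321*(-21)/2 = -¼*(-13482) = 6741/2 ≈ 3370.5)
o(M, K) = -M²/6 + 35*K/3 (o(M, K) = -(M*M - 70*K)/6 = -(M² - 70*K)/6 = -M²/6 + 35*K/3)
o(y(X(0)), (-37)²) - t = (-⅙*(-34)² + (35/3)*(-37)²) - 1*6741/2 = (-⅙*1156 + (35/3)*1369) - 6741/2 = (-578/3 + 47915/3) - 6741/2 = 15779 - 6741/2 = 24817/2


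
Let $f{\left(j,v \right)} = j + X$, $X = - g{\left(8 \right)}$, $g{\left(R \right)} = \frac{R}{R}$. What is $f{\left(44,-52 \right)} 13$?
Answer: $559$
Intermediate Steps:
$g{\left(R \right)} = 1$
$X = -1$ ($X = \left(-1\right) 1 = -1$)
$f{\left(j,v \right)} = -1 + j$ ($f{\left(j,v \right)} = j - 1 = -1 + j$)
$f{\left(44,-52 \right)} 13 = \left(-1 + 44\right) 13 = 43 \cdot 13 = 559$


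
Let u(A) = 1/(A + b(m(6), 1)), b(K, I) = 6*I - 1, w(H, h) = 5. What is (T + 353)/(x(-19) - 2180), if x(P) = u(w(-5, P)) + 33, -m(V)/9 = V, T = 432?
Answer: -7850/21469 ≈ -0.36564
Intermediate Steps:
m(V) = -9*V
b(K, I) = -1 + 6*I
u(A) = 1/(5 + A) (u(A) = 1/(A + (-1 + 6*1)) = 1/(A + (-1 + 6)) = 1/(A + 5) = 1/(5 + A))
x(P) = 331/10 (x(P) = 1/(5 + 5) + 33 = 1/10 + 33 = ⅒ + 33 = 331/10)
(T + 353)/(x(-19) - 2180) = (432 + 353)/(331/10 - 2180) = 785/(-21469/10) = 785*(-10/21469) = -7850/21469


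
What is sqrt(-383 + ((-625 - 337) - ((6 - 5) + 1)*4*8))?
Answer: I*sqrt(1409) ≈ 37.537*I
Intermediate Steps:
sqrt(-383 + ((-625 - 337) - ((6 - 5) + 1)*4*8)) = sqrt(-383 + (-962 - (1 + 1)*4*8)) = sqrt(-383 + (-962 - 2*4*8)) = sqrt(-383 + (-962 - 8*8)) = sqrt(-383 + (-962 - 1*64)) = sqrt(-383 + (-962 - 64)) = sqrt(-383 - 1026) = sqrt(-1409) = I*sqrt(1409)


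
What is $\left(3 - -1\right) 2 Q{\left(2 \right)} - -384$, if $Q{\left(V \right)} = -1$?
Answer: $376$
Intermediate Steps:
$\left(3 - -1\right) 2 Q{\left(2 \right)} - -384 = \left(3 - -1\right) 2 \left(-1\right) - -384 = \left(3 + 1\right) 2 \left(-1\right) + 384 = 4 \cdot 2 \left(-1\right) + 384 = 8 \left(-1\right) + 384 = -8 + 384 = 376$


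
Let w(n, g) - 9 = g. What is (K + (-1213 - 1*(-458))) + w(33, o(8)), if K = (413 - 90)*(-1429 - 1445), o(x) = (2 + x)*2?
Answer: -929028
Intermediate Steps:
o(x) = 4 + 2*x
w(n, g) = 9 + g
K = -928302 (K = 323*(-2874) = -928302)
(K + (-1213 - 1*(-458))) + w(33, o(8)) = (-928302 + (-1213 - 1*(-458))) + (9 + (4 + 2*8)) = (-928302 + (-1213 + 458)) + (9 + (4 + 16)) = (-928302 - 755) + (9 + 20) = -929057 + 29 = -929028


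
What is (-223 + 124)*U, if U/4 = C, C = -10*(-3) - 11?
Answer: -7524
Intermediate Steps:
C = 19 (C = 30 - 11 = 19)
U = 76 (U = 4*19 = 76)
(-223 + 124)*U = (-223 + 124)*76 = -99*76 = -7524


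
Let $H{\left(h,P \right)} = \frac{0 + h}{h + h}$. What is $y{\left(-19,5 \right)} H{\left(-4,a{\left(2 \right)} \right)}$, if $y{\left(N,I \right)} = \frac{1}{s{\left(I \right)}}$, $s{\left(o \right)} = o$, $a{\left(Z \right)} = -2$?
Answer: $\frac{1}{10} \approx 0.1$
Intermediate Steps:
$H{\left(h,P \right)} = \frac{1}{2}$ ($H{\left(h,P \right)} = \frac{h}{2 h} = h \frac{1}{2 h} = \frac{1}{2}$)
$y{\left(N,I \right)} = \frac{1}{I}$
$y{\left(-19,5 \right)} H{\left(-4,a{\left(2 \right)} \right)} = \frac{1}{5} \cdot \frac{1}{2} = \frac{1}{10}$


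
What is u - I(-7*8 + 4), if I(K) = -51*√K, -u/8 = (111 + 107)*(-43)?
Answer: 74992 + 102*I*√13 ≈ 74992.0 + 367.77*I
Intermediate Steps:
u = 74992 (u = -8*(111 + 107)*(-43) = -1744*(-43) = -8*(-9374) = 74992)
u - I(-7*8 + 4) = 74992 - (-51)*√(-7*8 + 4) = 74992 - (-51)*√(-56 + 4) = 74992 - (-51)*√(-52) = 74992 - (-51)*2*I*√13 = 74992 - (-102)*I*√13 = 74992 + 102*I*√13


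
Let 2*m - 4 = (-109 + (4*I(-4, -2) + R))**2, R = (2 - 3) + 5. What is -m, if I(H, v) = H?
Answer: -14645/2 ≈ -7322.5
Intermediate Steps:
R = 4 (R = -1 + 5 = 4)
m = 14645/2 (m = 2 + (-109 + (4*(-4) + 4))**2/2 = 2 + (-109 + (-16 + 4))**2/2 = 2 + (-109 - 12)**2/2 = 2 + (1/2)*(-121)**2 = 2 + (1/2)*14641 = 2 + 14641/2 = 14645/2 ≈ 7322.5)
-m = -1*14645/2 = -14645/2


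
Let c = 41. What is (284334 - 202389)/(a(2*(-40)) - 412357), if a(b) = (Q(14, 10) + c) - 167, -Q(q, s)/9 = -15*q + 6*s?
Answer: -81945/411133 ≈ -0.19932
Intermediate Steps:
Q(q, s) = -54*s + 135*q (Q(q, s) = -9*(-15*q + 6*s) = -54*s + 135*q)
a(b) = 1224 (a(b) = ((-54*10 + 135*14) + 41) - 167 = ((-540 + 1890) + 41) - 167 = (1350 + 41) - 167 = 1391 - 167 = 1224)
(284334 - 202389)/(a(2*(-40)) - 412357) = (284334 - 202389)/(1224 - 412357) = 81945/(-411133) = 81945*(-1/411133) = -81945/411133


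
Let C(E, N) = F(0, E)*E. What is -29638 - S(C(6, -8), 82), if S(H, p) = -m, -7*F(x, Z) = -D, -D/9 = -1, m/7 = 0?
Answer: -29638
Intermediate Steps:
m = 0 (m = 7*0 = 0)
D = 9 (D = -9*(-1) = 9)
F(x, Z) = 9/7 (F(x, Z) = -(-1)*9/7 = -1/7*(-9) = 9/7)
C(E, N) = 9*E/7
S(H, p) = 0 (S(H, p) = -1*0 = 0)
-29638 - S(C(6, -8), 82) = -29638 - 1*0 = -29638 + 0 = -29638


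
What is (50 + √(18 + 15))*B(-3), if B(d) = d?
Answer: -150 - 3*√33 ≈ -167.23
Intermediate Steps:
(50 + √(18 + 15))*B(-3) = (50 + √(18 + 15))*(-3) = (50 + √33)*(-3) = -150 - 3*√33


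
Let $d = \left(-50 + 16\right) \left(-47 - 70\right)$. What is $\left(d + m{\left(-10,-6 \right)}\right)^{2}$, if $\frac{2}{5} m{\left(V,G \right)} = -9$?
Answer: $\frac{62583921}{4} \approx 1.5646 \cdot 10^{7}$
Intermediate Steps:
$m{\left(V,G \right)} = - \frac{45}{2}$ ($m{\left(V,G \right)} = \frac{5}{2} \left(-9\right) = - \frac{45}{2}$)
$d = 3978$ ($d = \left(-34\right) \left(-117\right) = 3978$)
$\left(d + m{\left(-10,-6 \right)}\right)^{2} = \left(3978 - \frac{45}{2}\right)^{2} = \left(\frac{7911}{2}\right)^{2} = \frac{62583921}{4}$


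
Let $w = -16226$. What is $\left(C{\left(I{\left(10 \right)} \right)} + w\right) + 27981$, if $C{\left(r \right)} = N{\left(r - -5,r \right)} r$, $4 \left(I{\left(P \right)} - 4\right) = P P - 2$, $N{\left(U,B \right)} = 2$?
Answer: $11812$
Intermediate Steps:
$I{\left(P \right)} = \frac{7}{2} + \frac{P^{2}}{4}$ ($I{\left(P \right)} = 4 + \frac{P P - 2}{4} = 4 + \frac{P^{2} - 2}{4} = 4 + \frac{-2 + P^{2}}{4} = 4 + \left(- \frac{1}{2} + \frac{P^{2}}{4}\right) = \frac{7}{2} + \frac{P^{2}}{4}$)
$C{\left(r \right)} = 2 r$
$\left(C{\left(I{\left(10 \right)} \right)} + w\right) + 27981 = \left(2 \left(\frac{7}{2} + \frac{10^{2}}{4}\right) - 16226\right) + 27981 = \left(2 \left(\frac{7}{2} + \frac{1}{4} \cdot 100\right) - 16226\right) + 27981 = \left(2 \left(\frac{7}{2} + 25\right) - 16226\right) + 27981 = \left(2 \cdot \frac{57}{2} - 16226\right) + 27981 = \left(57 - 16226\right) + 27981 = -16169 + 27981 = 11812$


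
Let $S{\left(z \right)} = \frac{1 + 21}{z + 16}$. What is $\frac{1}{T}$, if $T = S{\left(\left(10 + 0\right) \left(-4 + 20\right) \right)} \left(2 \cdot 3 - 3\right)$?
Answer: $\frac{8}{3} \approx 2.6667$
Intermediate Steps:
$S{\left(z \right)} = \frac{22}{16 + z}$
$T = \frac{3}{8}$ ($T = \frac{22}{16 + \left(10 + 0\right) \left(-4 + 20\right)} \left(2 \cdot 3 - 3\right) = \frac{22}{16 + 10 \cdot 16} \left(6 - 3\right) = \frac{22}{16 + 160} \cdot 3 = \frac{22}{176} \cdot 3 = 22 \cdot \frac{1}{176} \cdot 3 = \frac{1}{8} \cdot 3 = \frac{3}{8} \approx 0.375$)
$\frac{1}{T} = \frac{1}{\frac{3}{8}} = \frac{8}{3}$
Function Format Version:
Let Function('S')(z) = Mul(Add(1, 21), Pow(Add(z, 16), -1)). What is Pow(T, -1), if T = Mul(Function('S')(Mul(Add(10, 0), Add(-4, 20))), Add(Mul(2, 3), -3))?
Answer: Rational(8, 3) ≈ 2.6667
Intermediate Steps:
Function('S')(z) = Mul(22, Pow(Add(16, z), -1))
T = Rational(3, 8) (T = Mul(Mul(22, Pow(Add(16, Mul(Add(10, 0), Add(-4, 20))), -1)), Add(Mul(2, 3), -3)) = Mul(Mul(22, Pow(Add(16, Mul(10, 16)), -1)), Add(6, -3)) = Mul(Mul(22, Pow(Add(16, 160), -1)), 3) = Mul(Mul(22, Pow(176, -1)), 3) = Mul(Mul(22, Rational(1, 176)), 3) = Mul(Rational(1, 8), 3) = Rational(3, 8) ≈ 0.37500)
Pow(T, -1) = Pow(Rational(3, 8), -1) = Rational(8, 3)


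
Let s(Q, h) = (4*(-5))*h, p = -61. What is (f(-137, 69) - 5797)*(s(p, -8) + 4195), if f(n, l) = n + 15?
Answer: -25777245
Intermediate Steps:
f(n, l) = 15 + n
s(Q, h) = -20*h
(f(-137, 69) - 5797)*(s(p, -8) + 4195) = ((15 - 137) - 5797)*(-20*(-8) + 4195) = (-122 - 5797)*(160 + 4195) = -5919*4355 = -25777245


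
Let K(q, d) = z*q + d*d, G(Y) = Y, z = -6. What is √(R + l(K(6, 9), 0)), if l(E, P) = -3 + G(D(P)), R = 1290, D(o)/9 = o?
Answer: 3*√143 ≈ 35.875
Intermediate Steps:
D(o) = 9*o
K(q, d) = d² - 6*q (K(q, d) = -6*q + d*d = -6*q + d² = d² - 6*q)
l(E, P) = -3 + 9*P
√(R + l(K(6, 9), 0)) = √(1290 + (-3 + 9*0)) = √(1290 + (-3 + 0)) = √(1290 - 3) = √1287 = 3*√143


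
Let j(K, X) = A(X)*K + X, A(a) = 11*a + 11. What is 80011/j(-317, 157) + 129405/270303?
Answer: 16549212404/49626639689 ≈ 0.33347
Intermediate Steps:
A(a) = 11 + 11*a
j(K, X) = X + K*(11 + 11*X) (j(K, X) = (11 + 11*X)*K + X = K*(11 + 11*X) + X = X + K*(11 + 11*X))
80011/j(-317, 157) + 129405/270303 = 80011/(157 + 11*(-317)*(1 + 157)) + 129405/270303 = 80011/(157 + 11*(-317)*158) + 129405*(1/270303) = 80011/(157 - 550946) + 43135/90101 = 80011/(-550789) + 43135/90101 = 80011*(-1/550789) + 43135/90101 = -80011/550789 + 43135/90101 = 16549212404/49626639689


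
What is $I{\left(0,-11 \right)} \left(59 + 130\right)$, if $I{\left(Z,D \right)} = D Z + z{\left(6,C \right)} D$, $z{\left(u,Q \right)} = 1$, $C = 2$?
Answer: $-2079$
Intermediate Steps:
$I{\left(Z,D \right)} = D + D Z$ ($I{\left(Z,D \right)} = D Z + 1 D = D Z + D = D + D Z$)
$I{\left(0,-11 \right)} \left(59 + 130\right) = - 11 \left(1 + 0\right) \left(59 + 130\right) = \left(-11\right) 1 \cdot 189 = \left(-11\right) 189 = -2079$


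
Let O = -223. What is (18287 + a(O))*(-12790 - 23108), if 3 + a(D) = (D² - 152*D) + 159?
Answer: -3664037064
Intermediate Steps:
a(D) = 156 + D² - 152*D (a(D) = -3 + ((D² - 152*D) + 159) = -3 + (159 + D² - 152*D) = 156 + D² - 152*D)
(18287 + a(O))*(-12790 - 23108) = (18287 + (156 + (-223)² - 152*(-223)))*(-12790 - 23108) = (18287 + (156 + 49729 + 33896))*(-35898) = (18287 + 83781)*(-35898) = 102068*(-35898) = -3664037064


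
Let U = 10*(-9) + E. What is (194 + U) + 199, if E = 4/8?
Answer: 607/2 ≈ 303.50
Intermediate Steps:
E = ½ (E = 4*(⅛) = ½ ≈ 0.50000)
U = -179/2 (U = 10*(-9) + ½ = -90 + ½ = -179/2 ≈ -89.500)
(194 + U) + 199 = (194 - 179/2) + 199 = 209/2 + 199 = 607/2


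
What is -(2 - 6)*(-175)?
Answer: -700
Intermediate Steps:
-(2 - 6)*(-175) = -1*(-4)*(-175) = 4*(-175) = -700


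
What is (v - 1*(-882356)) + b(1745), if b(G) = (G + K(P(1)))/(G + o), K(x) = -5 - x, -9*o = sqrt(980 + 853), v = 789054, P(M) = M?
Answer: 137415162053225/82215064 + 5217*sqrt(1833)/82215064 ≈ 1.6714e+6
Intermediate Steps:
o = -sqrt(1833)/9 (o = -sqrt(980 + 853)/9 = -sqrt(1833)/9 ≈ -4.7571)
b(G) = (-6 + G)/(G - sqrt(1833)/9) (b(G) = (G + (-5 - 1*1))/(G - sqrt(1833)/9) = (G + (-5 - 1))/(G - sqrt(1833)/9) = (G - 6)/(G - sqrt(1833)/9) = (-6 + G)/(G - sqrt(1833)/9))
(v - 1*(-882356)) + b(1745) = (789054 - 1*(-882356)) + 9*(-6 + 1745)/(-sqrt(1833) + 9*1745) = (789054 + 882356) + 9*1739/(-sqrt(1833) + 15705) = 1671410 + 9*1739/(15705 - sqrt(1833)) = 1671410 + 15651/(15705 - sqrt(1833))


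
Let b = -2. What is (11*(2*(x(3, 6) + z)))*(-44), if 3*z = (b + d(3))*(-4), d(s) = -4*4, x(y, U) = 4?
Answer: -27104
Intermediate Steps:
d(s) = -16
z = 24 (z = ((-2 - 16)*(-4))/3 = (-18*(-4))/3 = (⅓)*72 = 24)
(11*(2*(x(3, 6) + z)))*(-44) = (11*(2*(4 + 24)))*(-44) = (11*(2*28))*(-44) = (11*56)*(-44) = 616*(-44) = -27104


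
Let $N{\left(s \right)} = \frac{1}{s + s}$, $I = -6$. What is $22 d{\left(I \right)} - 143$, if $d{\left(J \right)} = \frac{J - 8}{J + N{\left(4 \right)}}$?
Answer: $- \frac{4257}{47} \approx -90.574$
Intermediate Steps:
$N{\left(s \right)} = \frac{1}{2 s}$
$d{\left(J \right)} = \frac{-8 + J}{\frac{1}{8} + J}$ ($d{\left(J \right)} = \frac{J - 8}{J + \frac{1}{2 \cdot 4}} = \frac{-8 + J}{J + \frac{1}{2} \cdot \frac{1}{4}} = \frac{-8 + J}{J + \frac{1}{8}} = \frac{-8 + J}{\frac{1}{8} + J}$)
$22 d{\left(I \right)} - 143 = 22 \frac{8 \left(-8 - 6\right)}{1 + 8 \left(-6\right)} - 143 = 22 \cdot 8 \frac{1}{1 - 48} \left(-14\right) - 143 = 22 \cdot 8 \frac{1}{-47} \left(-14\right) - 143 = 22 \cdot 8 \left(- \frac{1}{47}\right) \left(-14\right) - 143 = 22 \cdot \frac{112}{47} - 143 = \frac{2464}{47} - 143 = - \frac{4257}{47}$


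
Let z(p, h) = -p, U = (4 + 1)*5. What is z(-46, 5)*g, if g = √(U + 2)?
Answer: 138*√3 ≈ 239.02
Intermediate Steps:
U = 25 (U = 5*5 = 25)
g = 3*√3 (g = √(25 + 2) = √27 = 3*√3 ≈ 5.1962)
z(-46, 5)*g = (-1*(-46))*(3*√3) = 46*(3*√3) = 138*√3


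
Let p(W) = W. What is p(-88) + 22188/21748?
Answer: -472909/5437 ≈ -86.980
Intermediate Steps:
p(-88) + 22188/21748 = -88 + 22188/21748 = -88 + 22188*(1/21748) = -88 + 5547/5437 = -472909/5437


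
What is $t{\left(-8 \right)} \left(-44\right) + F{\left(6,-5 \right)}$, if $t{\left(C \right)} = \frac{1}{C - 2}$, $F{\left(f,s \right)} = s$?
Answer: $- \frac{3}{5} \approx -0.6$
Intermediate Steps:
$t{\left(C \right)} = \frac{1}{-2 + C}$
$t{\left(-8 \right)} \left(-44\right) + F{\left(6,-5 \right)} = \frac{1}{-2 - 8} \left(-44\right) - 5 = \frac{1}{-10} \left(-44\right) - 5 = \left(- \frac{1}{10}\right) \left(-44\right) - 5 = \frac{22}{5} - 5 = - \frac{3}{5}$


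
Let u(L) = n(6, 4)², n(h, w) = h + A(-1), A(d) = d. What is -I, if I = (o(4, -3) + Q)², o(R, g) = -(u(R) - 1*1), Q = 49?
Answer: -625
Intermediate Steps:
n(h, w) = -1 + h (n(h, w) = h - 1 = -1 + h)
u(L) = 25 (u(L) = (-1 + 6)² = 5² = 25)
o(R, g) = -24 (o(R, g) = -(25 - 1*1) = -(25 - 1) = -1*24 = -24)
I = 625 (I = (-24 + 49)² = 25² = 625)
-I = -1*625 = -625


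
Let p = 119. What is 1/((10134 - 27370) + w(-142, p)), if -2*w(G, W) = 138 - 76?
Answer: -1/17267 ≈ -5.7914e-5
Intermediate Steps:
w(G, W) = -31 (w(G, W) = -(138 - 76)/2 = -½*62 = -31)
1/((10134 - 27370) + w(-142, p)) = 1/((10134 - 27370) - 31) = 1/(-17236 - 31) = 1/(-17267) = -1/17267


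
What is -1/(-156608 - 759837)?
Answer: 1/916445 ≈ 1.0912e-6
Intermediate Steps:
-1/(-156608 - 759837) = -1/(-916445) = -1*(-1/916445) = 1/916445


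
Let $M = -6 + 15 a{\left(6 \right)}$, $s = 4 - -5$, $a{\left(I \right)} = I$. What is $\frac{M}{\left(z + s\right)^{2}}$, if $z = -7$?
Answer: $21$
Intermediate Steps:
$s = 9$ ($s = 4 + 5 = 9$)
$M = 84$ ($M = -6 + 15 \cdot 6 = -6 + 90 = 84$)
$\frac{M}{\left(z + s\right)^{2}} = \frac{84}{\left(-7 + 9\right)^{2}} = \frac{84}{2^{2}} = \frac{84}{4} = 84 \cdot \frac{1}{4} = 21$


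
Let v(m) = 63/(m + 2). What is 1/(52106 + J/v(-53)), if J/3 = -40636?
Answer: 7/1055554 ≈ 6.6316e-6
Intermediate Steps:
J = -121908 (J = 3*(-40636) = -121908)
v(m) = 63/(2 + m)
1/(52106 + J/v(-53)) = 1/(52106 - 121908/(63/(2 - 53))) = 1/(52106 - 121908/(63/(-51))) = 1/(52106 - 121908/(63*(-1/51))) = 1/(52106 - 121908/(-21/17)) = 1/(52106 - 121908*(-17/21)) = 1/(52106 + 690812/7) = 1/(1055554/7) = 7/1055554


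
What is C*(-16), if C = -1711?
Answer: 27376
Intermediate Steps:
C*(-16) = -1711*(-16) = 27376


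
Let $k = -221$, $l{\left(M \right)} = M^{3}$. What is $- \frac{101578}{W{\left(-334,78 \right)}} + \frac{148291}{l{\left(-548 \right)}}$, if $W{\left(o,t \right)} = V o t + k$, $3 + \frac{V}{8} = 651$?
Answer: $- \frac{3310916142423}{22225341792417088} \approx -0.00014897$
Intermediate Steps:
$V = 5184$ ($V = -24 + 8 \cdot 651 = -24 + 5208 = 5184$)
$W{\left(o,t \right)} = -221 + 5184 o t$ ($W{\left(o,t \right)} = 5184 o t - 221 = -221 + 5184 o t$)
$- \frac{101578}{W{\left(-334,78 \right)}} + \frac{148291}{l{\left(-548 \right)}} = - \frac{101578}{-221 + 5184 \left(-334\right) 78} + \frac{148291}{\left(-548\right)^{3}} = - \frac{101578}{-221 - 135053568} + \frac{148291}{-164566592} = - \frac{101578}{-135053789} + 148291 \left(- \frac{1}{164566592}\right) = \left(-101578\right) \left(- \frac{1}{135053789}\right) - \frac{148291}{164566592} = \frac{101578}{135053789} - \frac{148291}{164566592} = - \frac{3310916142423}{22225341792417088}$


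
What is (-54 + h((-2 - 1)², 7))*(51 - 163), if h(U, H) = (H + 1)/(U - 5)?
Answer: 5824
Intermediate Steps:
h(U, H) = (1 + H)/(-5 + U)
(-54 + h((-2 - 1)², 7))*(51 - 163) = (-54 + (1 + 7)/(-5 + (-2 - 1)²))*(51 - 163) = (-54 + 8/(-5 + (-3)²))*(-112) = (-54 + 8/(-5 + 9))*(-112) = (-54 + 8/4)*(-112) = (-54 + (¼)*8)*(-112) = (-54 + 2)*(-112) = -52*(-112) = 5824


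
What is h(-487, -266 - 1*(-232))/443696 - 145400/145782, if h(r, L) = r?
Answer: -32292197117/32341445136 ≈ -0.99848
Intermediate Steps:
h(-487, -266 - 1*(-232))/443696 - 145400/145782 = -487/443696 - 145400/145782 = -487*1/443696 - 145400*1/145782 = -487/443696 - 72700/72891 = -32292197117/32341445136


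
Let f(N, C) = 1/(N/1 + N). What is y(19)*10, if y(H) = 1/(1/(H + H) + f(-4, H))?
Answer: -304/3 ≈ -101.33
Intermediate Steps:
f(N, C) = 1/(2*N) (f(N, C) = 1/(N*1 + N) = 1/(N + N) = 1/(2*N))
y(H) = 1/(-1/8 + 1/(2*H)) (y(H) = 1/(1/(H + H) + (1/2)/(-4)) = 1/(1/(2*H) + (1/2)*(-1/4)) = 1/(1/(2*H) - 1/8) = 1/(-1/8 + 1/(2*H)))
y(19)*10 = (8*19/(4 - 1*19))*10 = (8*19/(4 - 19))*10 = (8*19/(-15))*10 = (8*19*(-1/15))*10 = -152/15*10 = -304/3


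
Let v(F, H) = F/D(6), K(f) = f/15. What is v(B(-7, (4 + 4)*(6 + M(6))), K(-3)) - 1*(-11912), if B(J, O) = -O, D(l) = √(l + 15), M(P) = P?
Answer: 11912 - 32*√21/7 ≈ 11891.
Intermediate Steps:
D(l) = √(15 + l)
K(f) = f/15 (K(f) = f*(1/15) = f/15)
v(F, H) = F*√21/21 (v(F, H) = F/(√(15 + 6)) = F/(√21) = F*(√21/21) = F*√21/21)
v(B(-7, (4 + 4)*(6 + M(6))), K(-3)) - 1*(-11912) = (-(4 + 4)*(6 + 6))*√21/21 - 1*(-11912) = (-8*12)*√21/21 + 11912 = (-1*96)*√21/21 + 11912 = (1/21)*(-96)*√21 + 11912 = -32*√21/7 + 11912 = 11912 - 32*√21/7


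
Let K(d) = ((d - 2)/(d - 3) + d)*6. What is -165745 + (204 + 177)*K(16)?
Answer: -1647193/13 ≈ -1.2671e+5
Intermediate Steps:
K(d) = 6*d + 6*(-2 + d)/(-3 + d) (K(d) = ((-2 + d)/(-3 + d) + d)*6 = (d + (-2 + d)/(-3 + d))*6 = 6*d + 6*(-2 + d)/(-3 + d))
-165745 + (204 + 177)*K(16) = -165745 + (204 + 177)*(6*(-2 + 16² - 2*16)/(-3 + 16)) = -165745 + 381*(6*(-2 + 256 - 32)/13) = -165745 + 381*(6*(1/13)*222) = -165745 + 381*(1332/13) = -165745 + 507492/13 = -1647193/13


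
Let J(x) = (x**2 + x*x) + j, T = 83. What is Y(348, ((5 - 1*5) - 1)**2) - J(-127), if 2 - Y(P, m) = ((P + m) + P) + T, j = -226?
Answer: -32810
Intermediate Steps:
J(x) = -226 + 2*x**2 (J(x) = (x**2 + x*x) - 226 = (x**2 + x**2) - 226 = 2*x**2 - 226 = -226 + 2*x**2)
Y(P, m) = -81 - m - 2*P (Y(P, m) = 2 - (((P + m) + P) + 83) = 2 - ((m + 2*P) + 83) = 2 - (83 + m + 2*P) = 2 + (-83 - m - 2*P) = -81 - m - 2*P)
Y(348, ((5 - 1*5) - 1)**2) - J(-127) = (-81 - ((5 - 1*5) - 1)**2 - 2*348) - (-226 + 2*(-127)**2) = (-81 - ((5 - 5) - 1)**2 - 696) - (-226 + 2*16129) = (-81 - (0 - 1)**2 - 696) - (-226 + 32258) = (-81 - 1*(-1)**2 - 696) - 1*32032 = (-81 - 1*1 - 696) - 32032 = (-81 - 1 - 696) - 32032 = -778 - 32032 = -32810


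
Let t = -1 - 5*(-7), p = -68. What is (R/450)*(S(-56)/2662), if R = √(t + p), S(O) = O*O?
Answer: 784*I*√34/299475 ≈ 0.015265*I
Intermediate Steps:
S(O) = O²
t = 34 (t = -1 + 35 = 34)
R = I*√34 (R = √(34 - 68) = √(-34) = I*√34 ≈ 5.8309*I)
(R/450)*(S(-56)/2662) = ((I*√34)/450)*((-56)²/2662) = ((I*√34)*(1/450))*(3136*(1/2662)) = (I*√34/450)*(1568/1331) = 784*I*√34/299475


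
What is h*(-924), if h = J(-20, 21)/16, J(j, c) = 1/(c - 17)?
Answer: -231/16 ≈ -14.438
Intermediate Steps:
J(j, c) = 1/(-17 + c)
h = 1/64 (h = 1/((-17 + 21)*16) = (1/16)/4 = (¼)*(1/16) = 1/64 ≈ 0.015625)
h*(-924) = (1/64)*(-924) = -231/16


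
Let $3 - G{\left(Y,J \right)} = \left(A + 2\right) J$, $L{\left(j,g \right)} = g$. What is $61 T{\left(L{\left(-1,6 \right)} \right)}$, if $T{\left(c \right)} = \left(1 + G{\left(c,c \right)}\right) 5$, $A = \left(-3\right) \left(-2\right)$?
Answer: $-13420$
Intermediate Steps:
$A = 6$
$G{\left(Y,J \right)} = 3 - 8 J$ ($G{\left(Y,J \right)} = 3 - \left(6 + 2\right) J = 3 - 8 J$)
$T{\left(c \right)} = 20 - 40 c$ ($T{\left(c \right)} = \left(1 - \left(-3 + 8 c\right)\right) 5 = \left(4 - 8 c\right) 5 = 20 - 40 c$)
$61 T{\left(L{\left(-1,6 \right)} \right)} = 61 \left(20 - 240\right) = 61 \left(-220\right) = -13420$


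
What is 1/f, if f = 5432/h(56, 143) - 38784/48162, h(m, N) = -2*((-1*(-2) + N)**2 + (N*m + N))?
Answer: -8364134/7514107 ≈ -1.1131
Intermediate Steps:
h(m, N) = -2*N - 2*(2 + N)**2 - 2*N*m (h(m, N) = -2*((2 + N)**2 + (N + N*m)) = -2*(N + (2 + N)**2 + N*m) = -2*N - 2*(2 + N)**2 - 2*N*m)
f = -7514107/8364134 (f = 5432/(-2*143 - 2*(2 + 143)**2 - 2*143*56) - 38784/48162 = 5432/(-286 - 2*145**2 - 16016) - 38784*1/48162 = 5432/(-286 - 2*21025 - 16016) - 6464/8027 = 5432/(-286 - 42050 - 16016) - 6464/8027 = 5432/(-58352) - 6464/8027 = 5432*(-1/58352) - 6464/8027 = -97/1042 - 6464/8027 = -7514107/8364134 ≈ -0.89837)
1/f = 1/(-7514107/8364134) = -8364134/7514107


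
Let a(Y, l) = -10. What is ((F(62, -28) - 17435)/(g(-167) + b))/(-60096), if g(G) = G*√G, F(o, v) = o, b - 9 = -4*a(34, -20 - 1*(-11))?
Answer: 283759/93346395648 + 967097*I*√167/93346395648 ≈ 3.0398e-6 + 0.00013388*I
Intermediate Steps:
b = 49 (b = 9 - 4*(-10) = 9 + 40 = 49)
g(G) = G^(3/2)
((F(62, -28) - 17435)/(g(-167) + b))/(-60096) = ((62 - 17435)/((-167)^(3/2) + 49))/(-60096) = -17373/(-167*I*√167 + 49)*(-1/60096) = -17373/(49 - 167*I*√167)*(-1/60096) = 5791/(20032*(49 - 167*I*√167))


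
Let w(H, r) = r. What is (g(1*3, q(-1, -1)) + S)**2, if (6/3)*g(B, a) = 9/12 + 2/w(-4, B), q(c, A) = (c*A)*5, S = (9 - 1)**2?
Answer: 2411809/576 ≈ 4187.2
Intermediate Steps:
S = 64 (S = 8**2 = 64)
q(c, A) = 5*A*c (q(c, A) = (A*c)*5 = 5*A*c)
g(B, a) = 3/8 + 1/B (g(B, a) = (9/12 + 2/B)/2 = (9*(1/12) + 2/B)/2 = (3/4 + 2/B)/2 = 3/8 + 1/B)
(g(1*3, q(-1, -1)) + S)**2 = ((3/8 + 1/(1*3)) + 64)**2 = ((3/8 + 1/3) + 64)**2 = (17/24 + 64)**2 = (1553/24)**2 = 2411809/576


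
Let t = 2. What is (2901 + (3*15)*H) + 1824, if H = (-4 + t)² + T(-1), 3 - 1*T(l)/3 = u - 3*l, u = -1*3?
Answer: 5310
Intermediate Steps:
u = -3
T(l) = 18 + 9*l (T(l) = 9 - 3*(-3 - 3*l) = 9 + (9 + 9*l) = 18 + 9*l)
H = 13 (H = (-4 + 2)² + (18 + 9*(-1)) = (-2)² + (18 - 9) = 4 + 9 = 13)
(2901 + (3*15)*H) + 1824 = (2901 + (3*15)*13) + 1824 = (2901 + 45*13) + 1824 = (2901 + 585) + 1824 = 3486 + 1824 = 5310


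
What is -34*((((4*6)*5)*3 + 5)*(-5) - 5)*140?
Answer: 8710800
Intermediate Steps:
-34*((((4*6)*5)*3 + 5)*(-5) - 5)*140 = -34*(((24*5)*3 + 5)*(-5) - 5)*140 = -34*((120*3 + 5)*(-5) - 5)*140 = -34*((360 + 5)*(-5) - 5)*140 = -34*(365*(-5) - 5)*140 = -34*(-1825 - 5)*140 = -34*(-1830)*140 = 62220*140 = 8710800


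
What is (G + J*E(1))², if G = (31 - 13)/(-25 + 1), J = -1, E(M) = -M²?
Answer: 1/16 ≈ 0.062500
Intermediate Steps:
G = -¾ (G = 18/(-24) = 18*(-1/24) = -¾ ≈ -0.75000)
(G + J*E(1))² = (-¾ - (-1)*1²)² = (-¾ - (-1))² = (-¾ - 1*(-1))² = (-¾ + 1)² = (¼)² = 1/16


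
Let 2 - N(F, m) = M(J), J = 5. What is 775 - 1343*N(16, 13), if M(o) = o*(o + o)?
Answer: 65239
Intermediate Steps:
M(o) = 2*o² (M(o) = o*(2*o) = 2*o²)
N(F, m) = -48 (N(F, m) = 2 - 2*5² = 2 - 2*25 = 2 - 1*50 = 2 - 50 = -48)
775 - 1343*N(16, 13) = 775 - 1343*(-48) = 775 + 64464 = 65239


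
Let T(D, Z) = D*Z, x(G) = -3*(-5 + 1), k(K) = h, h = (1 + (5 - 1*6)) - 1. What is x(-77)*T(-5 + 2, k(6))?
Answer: 36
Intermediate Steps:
h = -1 (h = (1 + (5 - 6)) - 1 = (1 - 1) - 1 = 0 - 1 = -1)
k(K) = -1
x(G) = 12 (x(G) = -3*(-4) = 12)
x(-77)*T(-5 + 2, k(6)) = 12*((-5 + 2)*(-1)) = 12*(-3*(-1)) = 12*3 = 36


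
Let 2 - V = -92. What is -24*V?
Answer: -2256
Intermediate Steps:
V = 94 (V = 2 - 1*(-92) = 2 + 92 = 94)
-24*V = -24*94 = -2256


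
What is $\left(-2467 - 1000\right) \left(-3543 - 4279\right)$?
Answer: $27118874$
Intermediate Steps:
$\left(-2467 - 1000\right) \left(-3543 - 4279\right) = \left(-3467\right) \left(-7822\right) = 27118874$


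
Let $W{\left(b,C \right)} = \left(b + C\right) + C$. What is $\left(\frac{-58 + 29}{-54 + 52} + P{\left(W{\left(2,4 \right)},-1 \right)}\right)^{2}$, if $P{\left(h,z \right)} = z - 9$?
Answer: $\frac{81}{4} \approx 20.25$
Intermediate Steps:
$W{\left(b,C \right)} = b + 2 C$ ($W{\left(b,C \right)} = \left(C + b\right) + C = b + 2 C$)
$P{\left(h,z \right)} = -9 + z$
$\left(\frac{-58 + 29}{-54 + 52} + P{\left(W{\left(2,4 \right)},-1 \right)}\right)^{2} = \left(\frac{-58 + 29}{-54 + 52} - 10\right)^{2} = \left(- \frac{29}{-2} - 10\right)^{2} = \left(\left(-29\right) \left(- \frac{1}{2}\right) - 10\right)^{2} = \left(\frac{29}{2} - 10\right)^{2} = \left(\frac{9}{2}\right)^{2} = \frac{81}{4}$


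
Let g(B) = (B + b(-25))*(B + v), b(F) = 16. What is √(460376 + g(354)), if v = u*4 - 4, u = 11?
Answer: 2*√151539 ≈ 778.56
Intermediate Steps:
v = 40 (v = 11*4 - 4 = 44 - 4 = 40)
g(B) = (16 + B)*(40 + B) (g(B) = (B + 16)*(B + 40) = (16 + B)*(40 + B))
√(460376 + g(354)) = √(460376 + (640 + 354² + 56*354)) = √(460376 + (640 + 125316 + 19824)) = √(460376 + 145780) = √606156 = 2*√151539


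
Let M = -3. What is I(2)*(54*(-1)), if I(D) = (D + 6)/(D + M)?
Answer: 432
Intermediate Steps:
I(D) = (6 + D)/(-3 + D) (I(D) = (D + 6)/(D - 3) = (6 + D)/(-3 + D))
I(2)*(54*(-1)) = ((6 + 2)/(-3 + 2))*(54*(-1)) = (8/(-1))*(-54) = -1*8*(-54) = -8*(-54) = 432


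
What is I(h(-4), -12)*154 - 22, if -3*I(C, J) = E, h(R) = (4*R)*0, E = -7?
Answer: 1012/3 ≈ 337.33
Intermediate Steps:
h(R) = 0
I(C, J) = 7/3 (I(C, J) = -⅓*(-7) = 7/3)
I(h(-4), -12)*154 - 22 = (7/3)*154 - 22 = 1078/3 - 22 = 1012/3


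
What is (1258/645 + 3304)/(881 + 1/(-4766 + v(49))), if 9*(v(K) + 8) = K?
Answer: 45756774973/12193682430 ≈ 3.7525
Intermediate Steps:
v(K) = -8 + K/9
(1258/645 + 3304)/(881 + 1/(-4766 + v(49))) = (1258/645 + 3304)/(881 + 1/(-4766 + (-8 + (⅑)*49))) = (1258*(1/645) + 3304)/(881 + 1/(-4766 + (-8 + 49/9))) = (1258/645 + 3304)/(881 + 1/(-4766 - 23/9)) = 2132338/(645*(881 + 1/(-42917/9))) = 2132338/(645*(881 - 9/42917)) = 2132338/(645*(37809868/42917)) = (2132338/645)*(42917/37809868) = 45756774973/12193682430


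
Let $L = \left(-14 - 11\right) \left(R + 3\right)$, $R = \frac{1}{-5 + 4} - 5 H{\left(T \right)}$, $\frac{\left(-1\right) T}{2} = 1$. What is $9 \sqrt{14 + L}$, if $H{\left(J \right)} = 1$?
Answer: $9 \sqrt{89} \approx 84.906$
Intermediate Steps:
$T = -2$ ($T = \left(-2\right) 1 = -2$)
$R = -6$ ($R = \frac{1}{-5 + 4} - 5 = \frac{1}{-1} - 5 = -1 - 5 = -6$)
$L = 75$ ($L = \left(-14 - 11\right) \left(-6 + 3\right) = \left(-25\right) \left(-3\right) = 75$)
$9 \sqrt{14 + L} = 9 \sqrt{14 + 75} = 9 \sqrt{89}$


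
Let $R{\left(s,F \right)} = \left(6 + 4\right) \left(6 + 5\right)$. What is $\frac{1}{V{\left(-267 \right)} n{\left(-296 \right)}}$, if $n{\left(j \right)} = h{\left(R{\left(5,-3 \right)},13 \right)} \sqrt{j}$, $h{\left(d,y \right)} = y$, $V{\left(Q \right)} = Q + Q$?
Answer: $\frac{i \sqrt{74}}{1027416} \approx 8.3728 \cdot 10^{-6} i$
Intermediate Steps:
$R{\left(s,F \right)} = 110$ ($R{\left(s,F \right)} = 10 \cdot 11 = 110$)
$V{\left(Q \right)} = 2 Q$
$n{\left(j \right)} = 13 \sqrt{j}$
$\frac{1}{V{\left(-267 \right)} n{\left(-296 \right)}} = \frac{1}{2 \left(-267\right) 13 \sqrt{-296}} = \frac{1}{\left(-534\right) 13 \cdot 2 i \sqrt{74}} = - \frac{1}{534 \cdot 26 i \sqrt{74}} = - \frac{\left(- \frac{1}{1924}\right) i \sqrt{74}}{534} = \frac{i \sqrt{74}}{1027416}$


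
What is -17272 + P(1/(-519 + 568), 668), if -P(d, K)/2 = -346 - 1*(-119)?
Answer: -16818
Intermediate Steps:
P(d, K) = 454 (P(d, K) = -2*(-346 - 1*(-119)) = -2*(-346 + 119) = -2*(-227) = 454)
-17272 + P(1/(-519 + 568), 668) = -17272 + 454 = -16818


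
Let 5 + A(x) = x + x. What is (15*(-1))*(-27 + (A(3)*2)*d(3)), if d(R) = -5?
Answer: 555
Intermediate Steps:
A(x) = -5 + 2*x (A(x) = -5 + (x + x) = -5 + 2*x)
(15*(-1))*(-27 + (A(3)*2)*d(3)) = (15*(-1))*(-27 + ((-5 + 2*3)*2)*(-5)) = -15*(-27 + ((-5 + 6)*2)*(-5)) = -15*(-27 + (1*2)*(-5)) = -15*(-27 + 2*(-5)) = -15*(-27 - 10) = -15*(-37) = 555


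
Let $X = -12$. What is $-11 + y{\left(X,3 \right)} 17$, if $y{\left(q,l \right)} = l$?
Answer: $40$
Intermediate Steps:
$-11 + y{\left(X,3 \right)} 17 = -11 + 3 \cdot 17 = -11 + 51 = 40$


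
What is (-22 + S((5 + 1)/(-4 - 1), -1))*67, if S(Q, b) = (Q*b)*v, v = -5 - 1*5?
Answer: -2278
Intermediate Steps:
v = -10 (v = -5 - 5 = -10)
S(Q, b) = -10*Q*b (S(Q, b) = (Q*b)*(-10) = -10*Q*b)
(-22 + S((5 + 1)/(-4 - 1), -1))*67 = (-22 - 10*(5 + 1)/(-4 - 1)*(-1))*67 = (-22 - 10*6/(-5)*(-1))*67 = (-22 - 10*6*(-1/5)*(-1))*67 = (-22 - 10*(-6/5)*(-1))*67 = (-22 - 12)*67 = -34*67 = -2278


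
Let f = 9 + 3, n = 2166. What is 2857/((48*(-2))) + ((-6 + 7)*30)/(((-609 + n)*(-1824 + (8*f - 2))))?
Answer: -28502395/957728 ≈ -29.760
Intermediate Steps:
f = 12
2857/((48*(-2))) + ((-6 + 7)*30)/(((-609 + n)*(-1824 + (8*f - 2)))) = 2857/((48*(-2))) + ((-6 + 7)*30)/(((-609 + 2166)*(-1824 + (8*12 - 2)))) = 2857/(-96) + (1*30)/((1557*(-1824 + (96 - 2)))) = 2857*(-1/96) + 30/((1557*(-1824 + 94))) = -2857/96 + 30/((1557*(-1730))) = -2857/96 + 30/(-2693610) = -2857/96 + 30*(-1/2693610) = -2857/96 - 1/89787 = -28502395/957728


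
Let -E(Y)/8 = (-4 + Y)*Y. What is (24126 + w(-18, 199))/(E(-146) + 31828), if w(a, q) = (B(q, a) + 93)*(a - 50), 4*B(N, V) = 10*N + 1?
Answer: 16045/143372 ≈ 0.11191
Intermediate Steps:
B(N, V) = 1/4 + 5*N/2 (B(N, V) = (10*N + 1)/4 = (1 + 10*N)/4 = 1/4 + 5*N/2)
E(Y) = -8*Y*(-4 + Y) (E(Y) = -8*(-4 + Y)*Y = -8*Y*(-4 + Y))
w(a, q) = (-50 + a)*(373/4 + 5*q/2) (w(a, q) = ((1/4 + 5*q/2) + 93)*(a - 50) = (373/4 + 5*q/2)*(-50 + a) = (-50 + a)*(373/4 + 5*q/2))
(24126 + w(-18, 199))/(E(-146) + 31828) = (24126 + (-9325/2 - 125*199 + (373/4)*(-18) + (5/2)*(-18)*199))/(8*(-146)*(4 - 1*(-146)) + 31828) = (24126 + (-9325/2 - 24875 - 3357/2 - 8955))/(8*(-146)*(4 + 146) + 31828) = (24126 - 40171)/(8*(-146)*150 + 31828) = -16045/(-175200 + 31828) = -16045/(-143372) = -16045*(-1/143372) = 16045/143372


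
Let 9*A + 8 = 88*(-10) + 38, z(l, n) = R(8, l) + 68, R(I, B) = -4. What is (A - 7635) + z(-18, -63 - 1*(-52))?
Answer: -68989/9 ≈ -7665.4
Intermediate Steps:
z(l, n) = 64 (z(l, n) = -4 + 68 = 64)
A = -850/9 (A = -8/9 + (88*(-10) + 38)/9 = -8/9 + (-880 + 38)/9 = -8/9 + (⅑)*(-842) = -8/9 - 842/9 = -850/9 ≈ -94.444)
(A - 7635) + z(-18, -63 - 1*(-52)) = (-850/9 - 7635) + 64 = -69565/9 + 64 = -68989/9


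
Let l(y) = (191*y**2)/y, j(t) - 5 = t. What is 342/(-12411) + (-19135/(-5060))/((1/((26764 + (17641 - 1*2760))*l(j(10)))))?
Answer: 629665967683069/1395548 ≈ 4.5120e+8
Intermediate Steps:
j(t) = 5 + t
l(y) = 191*y
342/(-12411) + (-19135/(-5060))/((1/((26764 + (17641 - 1*2760))*l(j(10))))) = 342/(-12411) + (-19135/(-5060))/((1/((26764 + (17641 - 1*2760))*((191*(5 + 10)))))) = 342*(-1/12411) + (-19135*(-1/5060))/((1/((26764 + (17641 - 2760))*((191*15))))) = -38/1379 + 3827/(1012*((1/((26764 + 14881)*2865)))) = -38/1379 + 3827/(1012*(((1/2865)/41645))) = -38/1379 + 3827/(1012*(((1/41645)*(1/2865)))) = -38/1379 + 3827/(1012*(1/119312925)) = -38/1379 + (3827/1012)*119312925 = -38/1379 + 456610563975/1012 = 629665967683069/1395548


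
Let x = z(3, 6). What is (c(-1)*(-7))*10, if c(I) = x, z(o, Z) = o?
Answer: -210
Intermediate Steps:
x = 3
c(I) = 3
(c(-1)*(-7))*10 = (3*(-7))*10 = -21*10 = -210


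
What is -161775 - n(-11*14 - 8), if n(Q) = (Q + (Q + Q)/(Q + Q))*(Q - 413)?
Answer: -254350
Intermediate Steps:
n(Q) = (1 + Q)*(-413 + Q) (n(Q) = (Q + (2*Q)/((2*Q)))*(-413 + Q) = (Q + (2*Q)*(1/(2*Q)))*(-413 + Q) = (Q + 1)*(-413 + Q) = (1 + Q)*(-413 + Q))
-161775 - n(-11*14 - 8) = -161775 - (-413 + (-11*14 - 8)² - 412*(-11*14 - 8)) = -161775 - (-413 + (-154 - 8)² - 412*(-154 - 8)) = -161775 - (-413 + (-162)² - 412*(-162)) = -161775 - (-413 + 26244 + 66744) = -161775 - 1*92575 = -161775 - 92575 = -254350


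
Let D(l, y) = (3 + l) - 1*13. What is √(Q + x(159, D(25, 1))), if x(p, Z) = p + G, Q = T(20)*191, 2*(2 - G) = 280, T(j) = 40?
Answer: √7661 ≈ 87.527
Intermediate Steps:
D(l, y) = -10 + l (D(l, y) = (3 + l) - 13 = -10 + l)
G = -138 (G = 2 - ½*280 = 2 - 140 = -138)
Q = 7640 (Q = 40*191 = 7640)
x(p, Z) = -138 + p (x(p, Z) = p - 138 = -138 + p)
√(Q + x(159, D(25, 1))) = √(7640 + (-138 + 159)) = √(7640 + 21) = √7661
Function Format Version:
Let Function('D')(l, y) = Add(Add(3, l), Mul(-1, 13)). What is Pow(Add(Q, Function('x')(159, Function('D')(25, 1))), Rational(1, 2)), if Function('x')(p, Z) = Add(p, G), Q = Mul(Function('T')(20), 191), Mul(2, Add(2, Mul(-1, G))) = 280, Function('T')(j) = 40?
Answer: Pow(7661, Rational(1, 2)) ≈ 87.527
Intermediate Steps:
Function('D')(l, y) = Add(-10, l) (Function('D')(l, y) = Add(Add(3, l), -13) = Add(-10, l))
G = -138 (G = Add(2, Mul(Rational(-1, 2), 280)) = Add(2, -140) = -138)
Q = 7640 (Q = Mul(40, 191) = 7640)
Function('x')(p, Z) = Add(-138, p) (Function('x')(p, Z) = Add(p, -138) = Add(-138, p))
Pow(Add(Q, Function('x')(159, Function('D')(25, 1))), Rational(1, 2)) = Pow(Add(7640, Add(-138, 159)), Rational(1, 2)) = Pow(Add(7640, 21), Rational(1, 2)) = Pow(7661, Rational(1, 2))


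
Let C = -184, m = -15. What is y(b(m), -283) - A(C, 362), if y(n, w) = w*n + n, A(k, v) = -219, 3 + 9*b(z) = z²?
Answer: -6737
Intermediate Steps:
b(z) = -⅓ + z²/9
y(n, w) = n + n*w (y(n, w) = n*w + n = n + n*w)
y(b(m), -283) - A(C, 362) = (-⅓ + (⅑)*(-15)²)*(1 - 283) - 1*(-219) = (-⅓ + (⅑)*225)*(-282) + 219 = (-⅓ + 25)*(-282) + 219 = (74/3)*(-282) + 219 = -6956 + 219 = -6737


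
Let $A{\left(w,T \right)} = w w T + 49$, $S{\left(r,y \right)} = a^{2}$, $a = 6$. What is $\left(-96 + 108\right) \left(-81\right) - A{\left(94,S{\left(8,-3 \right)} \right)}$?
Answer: $-319117$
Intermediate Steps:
$S{\left(r,y \right)} = 36$ ($S{\left(r,y \right)} = 6^{2} = 36$)
$A{\left(w,T \right)} = 49 + T w^{2}$ ($A{\left(w,T \right)} = w^{2} T + 49 = T w^{2} + 49 = 49 + T w^{2}$)
$\left(-96 + 108\right) \left(-81\right) - A{\left(94,S{\left(8,-3 \right)} \right)} = \left(-96 + 108\right) \left(-81\right) - \left(49 + 36 \cdot 94^{2}\right) = 12 \left(-81\right) - \left(49 + 36 \cdot 8836\right) = -972 - \left(49 + 318096\right) = -972 - 318145 = -319117$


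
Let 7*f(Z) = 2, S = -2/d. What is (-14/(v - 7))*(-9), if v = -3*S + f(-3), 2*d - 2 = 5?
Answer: -126/5 ≈ -25.200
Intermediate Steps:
d = 7/2 (d = 1 + (½)*5 = 1 + 5/2 = 7/2 ≈ 3.5000)
S = -4/7 (S = -2/7/2 = -2*2/7 = -4/7 ≈ -0.57143)
f(Z) = 2/7 (f(Z) = (⅐)*2 = 2/7)
v = 2 (v = -3*(-4/7) + 2/7 = 12/7 + 2/7 = 2)
(-14/(v - 7))*(-9) = (-14/(2 - 7))*(-9) = (-14/(-5))*(-9) = -⅕*(-14)*(-9) = (14/5)*(-9) = -126/5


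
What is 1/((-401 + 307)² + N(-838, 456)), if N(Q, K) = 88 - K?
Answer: 1/8468 ≈ 0.00011809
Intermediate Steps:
1/((-401 + 307)² + N(-838, 456)) = 1/((-401 + 307)² + (88 - 1*456)) = 1/((-94)² + (88 - 456)) = 1/(8836 - 368) = 1/8468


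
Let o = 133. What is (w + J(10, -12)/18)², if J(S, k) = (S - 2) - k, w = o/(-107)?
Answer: 16129/927369 ≈ 0.017392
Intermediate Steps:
w = -133/107 (w = 133/(-107) = 133*(-1/107) = -133/107 ≈ -1.2430)
J(S, k) = -2 + S - k (J(S, k) = (-2 + S) - k = -2 + S - k)
(w + J(10, -12)/18)² = (-133/107 + (-2 + 10 - 1*(-12))/18)² = (-133/107 + (-2 + 10 + 12)*(1/18))² = (-133/107 + 20*(1/18))² = (-133/107 + 10/9)² = (-127/963)² = 16129/927369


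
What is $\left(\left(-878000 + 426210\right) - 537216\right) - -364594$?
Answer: $-624412$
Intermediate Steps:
$\left(\left(-878000 + 426210\right) - 537216\right) - -364594 = \left(-451790 - 537216\right) + \left(-946 + 365540\right) = -989006 + 364594 = -624412$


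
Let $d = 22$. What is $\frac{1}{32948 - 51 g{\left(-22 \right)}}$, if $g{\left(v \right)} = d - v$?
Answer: $\frac{1}{30704} \approx 3.2569 \cdot 10^{-5}$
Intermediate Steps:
$g{\left(v \right)} = 22 - v$
$\frac{1}{32948 - 51 g{\left(-22 \right)}} = \frac{1}{32948 - 51 \left(22 - -22\right)} = \frac{1}{32948 - 51 \left(22 + 22\right)} = \frac{1}{32948 - 2244} = \frac{1}{30704}$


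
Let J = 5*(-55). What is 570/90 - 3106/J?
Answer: 14543/825 ≈ 17.628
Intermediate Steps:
J = -275
570/90 - 3106/J = 570/90 - 3106/(-275) = 570*(1/90) - 3106*(-1/275) = 19/3 + 3106/275 = 14543/825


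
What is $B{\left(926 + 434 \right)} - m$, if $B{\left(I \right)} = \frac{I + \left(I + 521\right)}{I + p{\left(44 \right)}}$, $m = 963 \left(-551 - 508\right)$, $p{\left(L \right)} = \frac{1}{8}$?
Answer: $\frac{11096654705}{10881} \approx 1.0198 \cdot 10^{6}$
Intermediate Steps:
$p{\left(L \right)} = \frac{1}{8}$
$m = -1019817$ ($m = 963 \left(-1059\right) = -1019817$)
$B{\left(I \right)} = \frac{521 + 2 I}{\frac{1}{8} + I}$ ($B{\left(I \right)} = \frac{I + \left(I + 521\right)}{I + \frac{1}{8}} = \frac{I + \left(521 + I\right)}{\frac{1}{8} + I} = \frac{521 + 2 I}{\frac{1}{8} + I}$)
$B{\left(926 + 434 \right)} - m = \frac{8 \left(521 + 2 \left(926 + 434\right)\right)}{1 + 8 \left(926 + 434\right)} - -1019817 = \frac{8 \left(521 + 2 \cdot 1360\right)}{1 + 8 \cdot 1360} + 1019817 = \frac{8 \left(521 + 2720\right)}{1 + 10880} + 1019817 = 8 \cdot \frac{1}{10881} \cdot 3241 + 1019817 = \frac{25928}{10881} + 1019817 = \frac{11096654705}{10881}$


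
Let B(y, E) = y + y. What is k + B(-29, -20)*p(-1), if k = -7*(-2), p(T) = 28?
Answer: -1610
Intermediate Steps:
B(y, E) = 2*y
k = 14
k + B(-29, -20)*p(-1) = 14 + (2*(-29))*28 = 14 - 58*28 = 14 - 1624 = -1610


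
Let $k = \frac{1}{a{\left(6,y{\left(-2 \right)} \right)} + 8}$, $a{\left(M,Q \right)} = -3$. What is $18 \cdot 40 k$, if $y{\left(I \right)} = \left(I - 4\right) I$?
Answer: $144$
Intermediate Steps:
$y{\left(I \right)} = I \left(-4 + I\right)$ ($y{\left(I \right)} = \left(I - 4\right) I = \left(-4 + I\right) I = I \left(-4 + I\right)$)
$k = \frac{1}{5}$ ($k = \frac{1}{-3 + 8} = \frac{1}{5} \approx 0.2$)
$18 \cdot 40 k = 18 \cdot 40 \cdot \frac{1}{5} = 720 \cdot \frac{1}{5} = 144$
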